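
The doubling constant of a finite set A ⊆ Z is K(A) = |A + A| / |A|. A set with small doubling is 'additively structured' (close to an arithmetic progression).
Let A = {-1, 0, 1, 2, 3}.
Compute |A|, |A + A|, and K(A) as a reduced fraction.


|A| = 5.
Compute A + A by enumerating all 25 pairs.
A + A = {-2, -1, 0, 1, 2, 3, 4, 5, 6}, so |A + A| = 9.
K = |A + A| / |A| = 9/5 (already in lowest terms) ≈ 1.8000.
Reference: AP of size 5 gives K = 9/5 ≈ 1.8000; a fully generic set of size 5 gives K ≈ 3.0000.

|A| = 5, |A + A| = 9, K = 9/5.


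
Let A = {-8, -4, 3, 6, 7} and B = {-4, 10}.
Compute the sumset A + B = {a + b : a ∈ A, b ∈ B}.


A + B = {a + b : a ∈ A, b ∈ B}.
Enumerate all |A|·|B| = 5·2 = 10 pairs (a, b) and collect distinct sums.
a = -8: -8+-4=-12, -8+10=2
a = -4: -4+-4=-8, -4+10=6
a = 3: 3+-4=-1, 3+10=13
a = 6: 6+-4=2, 6+10=16
a = 7: 7+-4=3, 7+10=17
Collecting distinct sums: A + B = {-12, -8, -1, 2, 3, 6, 13, 16, 17}
|A + B| = 9

A + B = {-12, -8, -1, 2, 3, 6, 13, 16, 17}


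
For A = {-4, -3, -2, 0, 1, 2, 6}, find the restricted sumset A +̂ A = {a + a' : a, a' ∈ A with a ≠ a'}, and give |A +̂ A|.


Restricted sumset: A +̂ A = {a + a' : a ∈ A, a' ∈ A, a ≠ a'}.
Equivalently, take A + A and drop any sum 2a that is achievable ONLY as a + a for a ∈ A (i.e. sums representable only with equal summands).
Enumerate pairs (a, a') with a < a' (symmetric, so each unordered pair gives one sum; this covers all a ≠ a'):
  -4 + -3 = -7
  -4 + -2 = -6
  -4 + 0 = -4
  -4 + 1 = -3
  -4 + 2 = -2
  -4 + 6 = 2
  -3 + -2 = -5
  -3 + 0 = -3
  -3 + 1 = -2
  -3 + 2 = -1
  -3 + 6 = 3
  -2 + 0 = -2
  -2 + 1 = -1
  -2 + 2 = 0
  -2 + 6 = 4
  0 + 1 = 1
  0 + 2 = 2
  0 + 6 = 6
  1 + 2 = 3
  1 + 6 = 7
  2 + 6 = 8
Collected distinct sums: {-7, -6, -5, -4, -3, -2, -1, 0, 1, 2, 3, 4, 6, 7, 8}
|A +̂ A| = 15
(Reference bound: |A +̂ A| ≥ 2|A| - 3 for |A| ≥ 2, with |A| = 7 giving ≥ 11.)

|A +̂ A| = 15


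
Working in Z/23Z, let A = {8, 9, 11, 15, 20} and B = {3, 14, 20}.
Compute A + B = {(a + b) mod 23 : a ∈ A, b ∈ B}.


Work in Z/23Z: reduce every sum a + b modulo 23.
Enumerate all 15 pairs:
a = 8: 8+3=11, 8+14=22, 8+20=5
a = 9: 9+3=12, 9+14=0, 9+20=6
a = 11: 11+3=14, 11+14=2, 11+20=8
a = 15: 15+3=18, 15+14=6, 15+20=12
a = 20: 20+3=0, 20+14=11, 20+20=17
Distinct residues collected: {0, 2, 5, 6, 8, 11, 12, 14, 17, 18, 22}
|A + B| = 11 (out of 23 total residues).

A + B = {0, 2, 5, 6, 8, 11, 12, 14, 17, 18, 22}


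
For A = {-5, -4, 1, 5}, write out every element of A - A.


A - A = {a - a' : a, a' ∈ A}.
Compute a - a' for each ordered pair (a, a'):
a = -5: -5--5=0, -5--4=-1, -5-1=-6, -5-5=-10
a = -4: -4--5=1, -4--4=0, -4-1=-5, -4-5=-9
a = 1: 1--5=6, 1--4=5, 1-1=0, 1-5=-4
a = 5: 5--5=10, 5--4=9, 5-1=4, 5-5=0
Collecting distinct values (and noting 0 appears from a-a):
A - A = {-10, -9, -6, -5, -4, -1, 0, 1, 4, 5, 6, 9, 10}
|A - A| = 13

A - A = {-10, -9, -6, -5, -4, -1, 0, 1, 4, 5, 6, 9, 10}


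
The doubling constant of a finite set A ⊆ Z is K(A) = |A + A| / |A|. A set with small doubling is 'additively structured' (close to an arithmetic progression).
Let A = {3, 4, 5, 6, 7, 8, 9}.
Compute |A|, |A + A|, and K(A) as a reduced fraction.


|A| = 7.
Compute A + A by enumerating all 49 pairs.
A + A = {6, 7, 8, 9, 10, 11, 12, 13, 14, 15, 16, 17, 18}, so |A + A| = 13.
K = |A + A| / |A| = 13/7 (already in lowest terms) ≈ 1.8571.
Reference: AP of size 7 gives K = 13/7 ≈ 1.8571; a fully generic set of size 7 gives K ≈ 4.0000.

|A| = 7, |A + A| = 13, K = 13/7.


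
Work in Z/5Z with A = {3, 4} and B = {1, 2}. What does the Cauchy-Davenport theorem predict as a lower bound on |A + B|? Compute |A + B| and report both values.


Cauchy-Davenport: |A + B| ≥ min(p, |A| + |B| - 1) for A, B nonempty in Z/pZ.
|A| = 2, |B| = 2, p = 5.
CD lower bound = min(5, 2 + 2 - 1) = min(5, 3) = 3.
Compute A + B mod 5 directly:
a = 3: 3+1=4, 3+2=0
a = 4: 4+1=0, 4+2=1
A + B = {0, 1, 4}, so |A + B| = 3.
Verify: 3 ≥ 3? Yes ✓.

CD lower bound = 3, actual |A + B| = 3.


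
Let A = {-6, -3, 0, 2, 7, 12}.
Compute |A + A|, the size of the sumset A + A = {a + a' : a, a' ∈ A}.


A + A = {a + a' : a, a' ∈ A}; |A| = 6.
General bounds: 2|A| - 1 ≤ |A + A| ≤ |A|(|A|+1)/2, i.e. 11 ≤ |A + A| ≤ 21.
Lower bound 2|A|-1 is attained iff A is an arithmetic progression.
Enumerate sums a + a' for a ≤ a' (symmetric, so this suffices):
a = -6: -6+-6=-12, -6+-3=-9, -6+0=-6, -6+2=-4, -6+7=1, -6+12=6
a = -3: -3+-3=-6, -3+0=-3, -3+2=-1, -3+7=4, -3+12=9
a = 0: 0+0=0, 0+2=2, 0+7=7, 0+12=12
a = 2: 2+2=4, 2+7=9, 2+12=14
a = 7: 7+7=14, 7+12=19
a = 12: 12+12=24
Distinct sums: {-12, -9, -6, -4, -3, -1, 0, 1, 2, 4, 6, 7, 9, 12, 14, 19, 24}
|A + A| = 17

|A + A| = 17


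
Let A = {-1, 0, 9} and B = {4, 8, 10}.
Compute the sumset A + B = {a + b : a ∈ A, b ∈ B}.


A + B = {a + b : a ∈ A, b ∈ B}.
Enumerate all |A|·|B| = 3·3 = 9 pairs (a, b) and collect distinct sums.
a = -1: -1+4=3, -1+8=7, -1+10=9
a = 0: 0+4=4, 0+8=8, 0+10=10
a = 9: 9+4=13, 9+8=17, 9+10=19
Collecting distinct sums: A + B = {3, 4, 7, 8, 9, 10, 13, 17, 19}
|A + B| = 9

A + B = {3, 4, 7, 8, 9, 10, 13, 17, 19}


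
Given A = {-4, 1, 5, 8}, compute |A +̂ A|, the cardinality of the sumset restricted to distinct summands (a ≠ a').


Restricted sumset: A +̂ A = {a + a' : a ∈ A, a' ∈ A, a ≠ a'}.
Equivalently, take A + A and drop any sum 2a that is achievable ONLY as a + a for a ∈ A (i.e. sums representable only with equal summands).
Enumerate pairs (a, a') with a < a' (symmetric, so each unordered pair gives one sum; this covers all a ≠ a'):
  -4 + 1 = -3
  -4 + 5 = 1
  -4 + 8 = 4
  1 + 5 = 6
  1 + 8 = 9
  5 + 8 = 13
Collected distinct sums: {-3, 1, 4, 6, 9, 13}
|A +̂ A| = 6
(Reference bound: |A +̂ A| ≥ 2|A| - 3 for |A| ≥ 2, with |A| = 4 giving ≥ 5.)

|A +̂ A| = 6


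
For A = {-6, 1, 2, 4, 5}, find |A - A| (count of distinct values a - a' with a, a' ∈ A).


A - A = {a - a' : a, a' ∈ A}; |A| = 5.
Bounds: 2|A|-1 ≤ |A - A| ≤ |A|² - |A| + 1, i.e. 9 ≤ |A - A| ≤ 21.
Note: 0 ∈ A - A always (from a - a). The set is symmetric: if d ∈ A - A then -d ∈ A - A.
Enumerate nonzero differences d = a - a' with a > a' (then include -d):
Positive differences: {1, 2, 3, 4, 7, 8, 10, 11}
Full difference set: {0} ∪ (positive diffs) ∪ (negative diffs).
|A - A| = 1 + 2·8 = 17 (matches direct enumeration: 17).

|A - A| = 17


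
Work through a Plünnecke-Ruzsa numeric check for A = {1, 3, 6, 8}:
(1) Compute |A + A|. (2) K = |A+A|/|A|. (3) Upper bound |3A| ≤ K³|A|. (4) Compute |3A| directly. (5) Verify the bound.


|A| = 4.
Step 1: Compute A + A by enumerating all 16 pairs.
A + A = {2, 4, 6, 7, 9, 11, 12, 14, 16}, so |A + A| = 9.
Step 2: Doubling constant K = |A + A|/|A| = 9/4 = 9/4 ≈ 2.2500.
Step 3: Plünnecke-Ruzsa gives |3A| ≤ K³·|A| = (2.2500)³ · 4 ≈ 45.5625.
Step 4: Compute 3A = A + A + A directly by enumerating all triples (a,b,c) ∈ A³; |3A| = 16.
Step 5: Check 16 ≤ 45.5625? Yes ✓.

K = 9/4, Plünnecke-Ruzsa bound K³|A| ≈ 45.5625, |3A| = 16, inequality holds.


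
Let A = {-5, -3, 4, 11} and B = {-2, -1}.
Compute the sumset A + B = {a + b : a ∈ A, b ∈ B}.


A + B = {a + b : a ∈ A, b ∈ B}.
Enumerate all |A|·|B| = 4·2 = 8 pairs (a, b) and collect distinct sums.
a = -5: -5+-2=-7, -5+-1=-6
a = -3: -3+-2=-5, -3+-1=-4
a = 4: 4+-2=2, 4+-1=3
a = 11: 11+-2=9, 11+-1=10
Collecting distinct sums: A + B = {-7, -6, -5, -4, 2, 3, 9, 10}
|A + B| = 8

A + B = {-7, -6, -5, -4, 2, 3, 9, 10}


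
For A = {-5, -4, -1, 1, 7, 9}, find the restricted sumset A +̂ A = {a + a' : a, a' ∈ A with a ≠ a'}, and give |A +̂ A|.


Restricted sumset: A +̂ A = {a + a' : a ∈ A, a' ∈ A, a ≠ a'}.
Equivalently, take A + A and drop any sum 2a that is achievable ONLY as a + a for a ∈ A (i.e. sums representable only with equal summands).
Enumerate pairs (a, a') with a < a' (symmetric, so each unordered pair gives one sum; this covers all a ≠ a'):
  -5 + -4 = -9
  -5 + -1 = -6
  -5 + 1 = -4
  -5 + 7 = 2
  -5 + 9 = 4
  -4 + -1 = -5
  -4 + 1 = -3
  -4 + 7 = 3
  -4 + 9 = 5
  -1 + 1 = 0
  -1 + 7 = 6
  -1 + 9 = 8
  1 + 7 = 8
  1 + 9 = 10
  7 + 9 = 16
Collected distinct sums: {-9, -6, -5, -4, -3, 0, 2, 3, 4, 5, 6, 8, 10, 16}
|A +̂ A| = 14
(Reference bound: |A +̂ A| ≥ 2|A| - 3 for |A| ≥ 2, with |A| = 6 giving ≥ 9.)

|A +̂ A| = 14


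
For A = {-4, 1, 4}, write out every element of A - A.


A - A = {a - a' : a, a' ∈ A}.
Compute a - a' for each ordered pair (a, a'):
a = -4: -4--4=0, -4-1=-5, -4-4=-8
a = 1: 1--4=5, 1-1=0, 1-4=-3
a = 4: 4--4=8, 4-1=3, 4-4=0
Collecting distinct values (and noting 0 appears from a-a):
A - A = {-8, -5, -3, 0, 3, 5, 8}
|A - A| = 7

A - A = {-8, -5, -3, 0, 3, 5, 8}


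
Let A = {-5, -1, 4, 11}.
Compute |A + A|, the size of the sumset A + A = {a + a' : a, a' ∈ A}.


A + A = {a + a' : a, a' ∈ A}; |A| = 4.
General bounds: 2|A| - 1 ≤ |A + A| ≤ |A|(|A|+1)/2, i.e. 7 ≤ |A + A| ≤ 10.
Lower bound 2|A|-1 is attained iff A is an arithmetic progression.
Enumerate sums a + a' for a ≤ a' (symmetric, so this suffices):
a = -5: -5+-5=-10, -5+-1=-6, -5+4=-1, -5+11=6
a = -1: -1+-1=-2, -1+4=3, -1+11=10
a = 4: 4+4=8, 4+11=15
a = 11: 11+11=22
Distinct sums: {-10, -6, -2, -1, 3, 6, 8, 10, 15, 22}
|A + A| = 10

|A + A| = 10


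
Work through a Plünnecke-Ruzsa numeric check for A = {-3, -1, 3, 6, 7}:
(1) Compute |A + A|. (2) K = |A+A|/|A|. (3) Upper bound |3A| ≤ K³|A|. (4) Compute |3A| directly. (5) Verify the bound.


|A| = 5.
Step 1: Compute A + A by enumerating all 25 pairs.
A + A = {-6, -4, -2, 0, 2, 3, 4, 5, 6, 9, 10, 12, 13, 14}, so |A + A| = 14.
Step 2: Doubling constant K = |A + A|/|A| = 14/5 = 14/5 ≈ 2.8000.
Step 3: Plünnecke-Ruzsa gives |3A| ≤ K³·|A| = (2.8000)³ · 5 ≈ 109.7600.
Step 4: Compute 3A = A + A + A directly by enumerating all triples (a,b,c) ∈ A³; |3A| = 26.
Step 5: Check 26 ≤ 109.7600? Yes ✓.

K = 14/5, Plünnecke-Ruzsa bound K³|A| ≈ 109.7600, |3A| = 26, inequality holds.


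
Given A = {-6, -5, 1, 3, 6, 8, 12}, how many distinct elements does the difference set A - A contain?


A - A = {a - a' : a, a' ∈ A}; |A| = 7.
Bounds: 2|A|-1 ≤ |A - A| ≤ |A|² - |A| + 1, i.e. 13 ≤ |A - A| ≤ 43.
Note: 0 ∈ A - A always (from a - a). The set is symmetric: if d ∈ A - A then -d ∈ A - A.
Enumerate nonzero differences d = a - a' with a > a' (then include -d):
Positive differences: {1, 2, 3, 4, 5, 6, 7, 8, 9, 11, 12, 13, 14, 17, 18}
Full difference set: {0} ∪ (positive diffs) ∪ (negative diffs).
|A - A| = 1 + 2·15 = 31 (matches direct enumeration: 31).

|A - A| = 31


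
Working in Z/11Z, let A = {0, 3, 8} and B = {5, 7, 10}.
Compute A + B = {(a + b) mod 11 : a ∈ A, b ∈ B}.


Work in Z/11Z: reduce every sum a + b modulo 11.
Enumerate all 9 pairs:
a = 0: 0+5=5, 0+7=7, 0+10=10
a = 3: 3+5=8, 3+7=10, 3+10=2
a = 8: 8+5=2, 8+7=4, 8+10=7
Distinct residues collected: {2, 4, 5, 7, 8, 10}
|A + B| = 6 (out of 11 total residues).

A + B = {2, 4, 5, 7, 8, 10}


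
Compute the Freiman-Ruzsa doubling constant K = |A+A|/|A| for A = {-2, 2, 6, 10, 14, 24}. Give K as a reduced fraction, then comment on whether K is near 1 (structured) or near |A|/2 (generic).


|A| = 6.
Compute A + A by enumerating all 36 pairs.
A + A = {-4, 0, 4, 8, 12, 16, 20, 22, 24, 26, 28, 30, 34, 38, 48}, so |A + A| = 15.
K = |A + A| / |A| = 15/6 = 5/2 ≈ 2.5000.
Reference: AP of size 6 gives K = 11/6 ≈ 1.8333; a fully generic set of size 6 gives K ≈ 3.5000.

|A| = 6, |A + A| = 15, K = 15/6 = 5/2.


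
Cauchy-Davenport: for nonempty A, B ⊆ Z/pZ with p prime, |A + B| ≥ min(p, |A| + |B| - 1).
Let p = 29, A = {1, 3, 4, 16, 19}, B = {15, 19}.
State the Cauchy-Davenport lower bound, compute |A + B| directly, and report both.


Cauchy-Davenport: |A + B| ≥ min(p, |A| + |B| - 1) for A, B nonempty in Z/pZ.
|A| = 5, |B| = 2, p = 29.
CD lower bound = min(29, 5 + 2 - 1) = min(29, 6) = 6.
Compute A + B mod 29 directly:
a = 1: 1+15=16, 1+19=20
a = 3: 3+15=18, 3+19=22
a = 4: 4+15=19, 4+19=23
a = 16: 16+15=2, 16+19=6
a = 19: 19+15=5, 19+19=9
A + B = {2, 5, 6, 9, 16, 18, 19, 20, 22, 23}, so |A + B| = 10.
Verify: 10 ≥ 6? Yes ✓.

CD lower bound = 6, actual |A + B| = 10.


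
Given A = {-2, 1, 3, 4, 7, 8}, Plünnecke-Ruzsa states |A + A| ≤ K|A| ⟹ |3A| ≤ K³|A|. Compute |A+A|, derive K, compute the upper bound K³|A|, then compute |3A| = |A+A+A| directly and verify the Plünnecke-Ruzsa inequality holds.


|A| = 6.
Step 1: Compute A + A by enumerating all 36 pairs.
A + A = {-4, -1, 1, 2, 4, 5, 6, 7, 8, 9, 10, 11, 12, 14, 15, 16}, so |A + A| = 16.
Step 2: Doubling constant K = |A + A|/|A| = 16/6 = 16/6 ≈ 2.6667.
Step 3: Plünnecke-Ruzsa gives |3A| ≤ K³·|A| = (2.6667)³ · 6 ≈ 113.7778.
Step 4: Compute 3A = A + A + A directly by enumerating all triples (a,b,c) ∈ A³; |3A| = 27.
Step 5: Check 27 ≤ 113.7778? Yes ✓.

K = 16/6, Plünnecke-Ruzsa bound K³|A| ≈ 113.7778, |3A| = 27, inequality holds.


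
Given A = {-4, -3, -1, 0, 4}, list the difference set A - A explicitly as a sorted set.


A - A = {a - a' : a, a' ∈ A}.
Compute a - a' for each ordered pair (a, a'):
a = -4: -4--4=0, -4--3=-1, -4--1=-3, -4-0=-4, -4-4=-8
a = -3: -3--4=1, -3--3=0, -3--1=-2, -3-0=-3, -3-4=-7
a = -1: -1--4=3, -1--3=2, -1--1=0, -1-0=-1, -1-4=-5
a = 0: 0--4=4, 0--3=3, 0--1=1, 0-0=0, 0-4=-4
a = 4: 4--4=8, 4--3=7, 4--1=5, 4-0=4, 4-4=0
Collecting distinct values (and noting 0 appears from a-a):
A - A = {-8, -7, -5, -4, -3, -2, -1, 0, 1, 2, 3, 4, 5, 7, 8}
|A - A| = 15

A - A = {-8, -7, -5, -4, -3, -2, -1, 0, 1, 2, 3, 4, 5, 7, 8}


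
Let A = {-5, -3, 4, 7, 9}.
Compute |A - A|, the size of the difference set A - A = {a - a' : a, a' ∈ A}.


A - A = {a - a' : a, a' ∈ A}; |A| = 5.
Bounds: 2|A|-1 ≤ |A - A| ≤ |A|² - |A| + 1, i.e. 9 ≤ |A - A| ≤ 21.
Note: 0 ∈ A - A always (from a - a). The set is symmetric: if d ∈ A - A then -d ∈ A - A.
Enumerate nonzero differences d = a - a' with a > a' (then include -d):
Positive differences: {2, 3, 5, 7, 9, 10, 12, 14}
Full difference set: {0} ∪ (positive diffs) ∪ (negative diffs).
|A - A| = 1 + 2·8 = 17 (matches direct enumeration: 17).

|A - A| = 17


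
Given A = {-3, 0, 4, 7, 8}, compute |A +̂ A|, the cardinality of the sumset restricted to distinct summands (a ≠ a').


Restricted sumset: A +̂ A = {a + a' : a ∈ A, a' ∈ A, a ≠ a'}.
Equivalently, take A + A and drop any sum 2a that is achievable ONLY as a + a for a ∈ A (i.e. sums representable only with equal summands).
Enumerate pairs (a, a') with a < a' (symmetric, so each unordered pair gives one sum; this covers all a ≠ a'):
  -3 + 0 = -3
  -3 + 4 = 1
  -3 + 7 = 4
  -3 + 8 = 5
  0 + 4 = 4
  0 + 7 = 7
  0 + 8 = 8
  4 + 7 = 11
  4 + 8 = 12
  7 + 8 = 15
Collected distinct sums: {-3, 1, 4, 5, 7, 8, 11, 12, 15}
|A +̂ A| = 9
(Reference bound: |A +̂ A| ≥ 2|A| - 3 for |A| ≥ 2, with |A| = 5 giving ≥ 7.)

|A +̂ A| = 9


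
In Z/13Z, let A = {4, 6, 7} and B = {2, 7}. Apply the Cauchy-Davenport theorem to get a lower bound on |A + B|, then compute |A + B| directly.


Cauchy-Davenport: |A + B| ≥ min(p, |A| + |B| - 1) for A, B nonempty in Z/pZ.
|A| = 3, |B| = 2, p = 13.
CD lower bound = min(13, 3 + 2 - 1) = min(13, 4) = 4.
Compute A + B mod 13 directly:
a = 4: 4+2=6, 4+7=11
a = 6: 6+2=8, 6+7=0
a = 7: 7+2=9, 7+7=1
A + B = {0, 1, 6, 8, 9, 11}, so |A + B| = 6.
Verify: 6 ≥ 4? Yes ✓.

CD lower bound = 4, actual |A + B| = 6.


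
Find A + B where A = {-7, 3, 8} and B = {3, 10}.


A + B = {a + b : a ∈ A, b ∈ B}.
Enumerate all |A|·|B| = 3·2 = 6 pairs (a, b) and collect distinct sums.
a = -7: -7+3=-4, -7+10=3
a = 3: 3+3=6, 3+10=13
a = 8: 8+3=11, 8+10=18
Collecting distinct sums: A + B = {-4, 3, 6, 11, 13, 18}
|A + B| = 6

A + B = {-4, 3, 6, 11, 13, 18}


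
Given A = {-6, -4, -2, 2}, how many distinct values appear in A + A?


A + A = {a + a' : a, a' ∈ A}; |A| = 4.
General bounds: 2|A| - 1 ≤ |A + A| ≤ |A|(|A|+1)/2, i.e. 7 ≤ |A + A| ≤ 10.
Lower bound 2|A|-1 is attained iff A is an arithmetic progression.
Enumerate sums a + a' for a ≤ a' (symmetric, so this suffices):
a = -6: -6+-6=-12, -6+-4=-10, -6+-2=-8, -6+2=-4
a = -4: -4+-4=-8, -4+-2=-6, -4+2=-2
a = -2: -2+-2=-4, -2+2=0
a = 2: 2+2=4
Distinct sums: {-12, -10, -8, -6, -4, -2, 0, 4}
|A + A| = 8

|A + A| = 8


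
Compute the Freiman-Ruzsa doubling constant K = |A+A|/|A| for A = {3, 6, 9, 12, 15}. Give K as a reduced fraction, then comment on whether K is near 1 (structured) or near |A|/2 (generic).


|A| = 5.
Compute A + A by enumerating all 25 pairs.
A + A = {6, 9, 12, 15, 18, 21, 24, 27, 30}, so |A + A| = 9.
K = |A + A| / |A| = 9/5 (already in lowest terms) ≈ 1.8000.
Reference: AP of size 5 gives K = 9/5 ≈ 1.8000; a fully generic set of size 5 gives K ≈ 3.0000.

|A| = 5, |A + A| = 9, K = 9/5.


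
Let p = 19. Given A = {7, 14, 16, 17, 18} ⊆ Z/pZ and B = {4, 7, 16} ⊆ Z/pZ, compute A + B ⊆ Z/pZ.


Work in Z/19Z: reduce every sum a + b modulo 19.
Enumerate all 15 pairs:
a = 7: 7+4=11, 7+7=14, 7+16=4
a = 14: 14+4=18, 14+7=2, 14+16=11
a = 16: 16+4=1, 16+7=4, 16+16=13
a = 17: 17+4=2, 17+7=5, 17+16=14
a = 18: 18+4=3, 18+7=6, 18+16=15
Distinct residues collected: {1, 2, 3, 4, 5, 6, 11, 13, 14, 15, 18}
|A + B| = 11 (out of 19 total residues).

A + B = {1, 2, 3, 4, 5, 6, 11, 13, 14, 15, 18}


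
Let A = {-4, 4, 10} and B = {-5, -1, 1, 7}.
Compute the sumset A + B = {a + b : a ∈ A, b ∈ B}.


A + B = {a + b : a ∈ A, b ∈ B}.
Enumerate all |A|·|B| = 3·4 = 12 pairs (a, b) and collect distinct sums.
a = -4: -4+-5=-9, -4+-1=-5, -4+1=-3, -4+7=3
a = 4: 4+-5=-1, 4+-1=3, 4+1=5, 4+7=11
a = 10: 10+-5=5, 10+-1=9, 10+1=11, 10+7=17
Collecting distinct sums: A + B = {-9, -5, -3, -1, 3, 5, 9, 11, 17}
|A + B| = 9

A + B = {-9, -5, -3, -1, 3, 5, 9, 11, 17}


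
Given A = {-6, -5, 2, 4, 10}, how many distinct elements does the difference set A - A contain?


A - A = {a - a' : a, a' ∈ A}; |A| = 5.
Bounds: 2|A|-1 ≤ |A - A| ≤ |A|² - |A| + 1, i.e. 9 ≤ |A - A| ≤ 21.
Note: 0 ∈ A - A always (from a - a). The set is symmetric: if d ∈ A - A then -d ∈ A - A.
Enumerate nonzero differences d = a - a' with a > a' (then include -d):
Positive differences: {1, 2, 6, 7, 8, 9, 10, 15, 16}
Full difference set: {0} ∪ (positive diffs) ∪ (negative diffs).
|A - A| = 1 + 2·9 = 19 (matches direct enumeration: 19).

|A - A| = 19


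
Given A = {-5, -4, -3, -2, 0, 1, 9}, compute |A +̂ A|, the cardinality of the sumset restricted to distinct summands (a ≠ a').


Restricted sumset: A +̂ A = {a + a' : a ∈ A, a' ∈ A, a ≠ a'}.
Equivalently, take A + A and drop any sum 2a that is achievable ONLY as a + a for a ∈ A (i.e. sums representable only with equal summands).
Enumerate pairs (a, a') with a < a' (symmetric, so each unordered pair gives one sum; this covers all a ≠ a'):
  -5 + -4 = -9
  -5 + -3 = -8
  -5 + -2 = -7
  -5 + 0 = -5
  -5 + 1 = -4
  -5 + 9 = 4
  -4 + -3 = -7
  -4 + -2 = -6
  -4 + 0 = -4
  -4 + 1 = -3
  -4 + 9 = 5
  -3 + -2 = -5
  -3 + 0 = -3
  -3 + 1 = -2
  -3 + 9 = 6
  -2 + 0 = -2
  -2 + 1 = -1
  -2 + 9 = 7
  0 + 1 = 1
  0 + 9 = 9
  1 + 9 = 10
Collected distinct sums: {-9, -8, -7, -6, -5, -4, -3, -2, -1, 1, 4, 5, 6, 7, 9, 10}
|A +̂ A| = 16
(Reference bound: |A +̂ A| ≥ 2|A| - 3 for |A| ≥ 2, with |A| = 7 giving ≥ 11.)

|A +̂ A| = 16


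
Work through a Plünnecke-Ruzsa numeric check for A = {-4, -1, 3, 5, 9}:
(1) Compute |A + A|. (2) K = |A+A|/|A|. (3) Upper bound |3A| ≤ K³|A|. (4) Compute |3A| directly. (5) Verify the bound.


|A| = 5.
Step 1: Compute A + A by enumerating all 25 pairs.
A + A = {-8, -5, -2, -1, 1, 2, 4, 5, 6, 8, 10, 12, 14, 18}, so |A + A| = 14.
Step 2: Doubling constant K = |A + A|/|A| = 14/5 = 14/5 ≈ 2.8000.
Step 3: Plünnecke-Ruzsa gives |3A| ≤ K³·|A| = (2.8000)³ · 5 ≈ 109.7600.
Step 4: Compute 3A = A + A + A directly by enumerating all triples (a,b,c) ∈ A³; |3A| = 26.
Step 5: Check 26 ≤ 109.7600? Yes ✓.

K = 14/5, Plünnecke-Ruzsa bound K³|A| ≈ 109.7600, |3A| = 26, inequality holds.


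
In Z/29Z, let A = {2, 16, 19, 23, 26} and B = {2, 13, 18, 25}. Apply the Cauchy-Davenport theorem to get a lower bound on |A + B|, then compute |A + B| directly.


Cauchy-Davenport: |A + B| ≥ min(p, |A| + |B| - 1) for A, B nonempty in Z/pZ.
|A| = 5, |B| = 4, p = 29.
CD lower bound = min(29, 5 + 4 - 1) = min(29, 8) = 8.
Compute A + B mod 29 directly:
a = 2: 2+2=4, 2+13=15, 2+18=20, 2+25=27
a = 16: 16+2=18, 16+13=0, 16+18=5, 16+25=12
a = 19: 19+2=21, 19+13=3, 19+18=8, 19+25=15
a = 23: 23+2=25, 23+13=7, 23+18=12, 23+25=19
a = 26: 26+2=28, 26+13=10, 26+18=15, 26+25=22
A + B = {0, 3, 4, 5, 7, 8, 10, 12, 15, 18, 19, 20, 21, 22, 25, 27, 28}, so |A + B| = 17.
Verify: 17 ≥ 8? Yes ✓.

CD lower bound = 8, actual |A + B| = 17.


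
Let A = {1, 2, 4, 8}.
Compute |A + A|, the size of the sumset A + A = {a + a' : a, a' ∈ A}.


A + A = {a + a' : a, a' ∈ A}; |A| = 4.
General bounds: 2|A| - 1 ≤ |A + A| ≤ |A|(|A|+1)/2, i.e. 7 ≤ |A + A| ≤ 10.
Lower bound 2|A|-1 is attained iff A is an arithmetic progression.
Enumerate sums a + a' for a ≤ a' (symmetric, so this suffices):
a = 1: 1+1=2, 1+2=3, 1+4=5, 1+8=9
a = 2: 2+2=4, 2+4=6, 2+8=10
a = 4: 4+4=8, 4+8=12
a = 8: 8+8=16
Distinct sums: {2, 3, 4, 5, 6, 8, 9, 10, 12, 16}
|A + A| = 10

|A + A| = 10


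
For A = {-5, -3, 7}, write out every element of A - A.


A - A = {a - a' : a, a' ∈ A}.
Compute a - a' for each ordered pair (a, a'):
a = -5: -5--5=0, -5--3=-2, -5-7=-12
a = -3: -3--5=2, -3--3=0, -3-7=-10
a = 7: 7--5=12, 7--3=10, 7-7=0
Collecting distinct values (and noting 0 appears from a-a):
A - A = {-12, -10, -2, 0, 2, 10, 12}
|A - A| = 7

A - A = {-12, -10, -2, 0, 2, 10, 12}


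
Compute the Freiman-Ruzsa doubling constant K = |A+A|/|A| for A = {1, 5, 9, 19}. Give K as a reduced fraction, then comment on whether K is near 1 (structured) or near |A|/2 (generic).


|A| = 4.
Compute A + A by enumerating all 16 pairs.
A + A = {2, 6, 10, 14, 18, 20, 24, 28, 38}, so |A + A| = 9.
K = |A + A| / |A| = 9/4 (already in lowest terms) ≈ 2.2500.
Reference: AP of size 4 gives K = 7/4 ≈ 1.7500; a fully generic set of size 4 gives K ≈ 2.5000.

|A| = 4, |A + A| = 9, K = 9/4.


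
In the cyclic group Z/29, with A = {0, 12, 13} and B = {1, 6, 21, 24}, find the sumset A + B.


Work in Z/29Z: reduce every sum a + b modulo 29.
Enumerate all 12 pairs:
a = 0: 0+1=1, 0+6=6, 0+21=21, 0+24=24
a = 12: 12+1=13, 12+6=18, 12+21=4, 12+24=7
a = 13: 13+1=14, 13+6=19, 13+21=5, 13+24=8
Distinct residues collected: {1, 4, 5, 6, 7, 8, 13, 14, 18, 19, 21, 24}
|A + B| = 12 (out of 29 total residues).

A + B = {1, 4, 5, 6, 7, 8, 13, 14, 18, 19, 21, 24}


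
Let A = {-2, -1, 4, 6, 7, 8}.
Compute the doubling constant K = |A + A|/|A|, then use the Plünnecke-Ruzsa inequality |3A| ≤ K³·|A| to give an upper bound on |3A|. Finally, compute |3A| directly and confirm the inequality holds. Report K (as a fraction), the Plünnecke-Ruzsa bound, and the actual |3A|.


|A| = 6.
Step 1: Compute A + A by enumerating all 36 pairs.
A + A = {-4, -3, -2, 2, 3, 4, 5, 6, 7, 8, 10, 11, 12, 13, 14, 15, 16}, so |A + A| = 17.
Step 2: Doubling constant K = |A + A|/|A| = 17/6 = 17/6 ≈ 2.8333.
Step 3: Plünnecke-Ruzsa gives |3A| ≤ K³·|A| = (2.8333)³ · 6 ≈ 136.4722.
Step 4: Compute 3A = A + A + A directly by enumerating all triples (a,b,c) ∈ A³; |3A| = 29.
Step 5: Check 29 ≤ 136.4722? Yes ✓.

K = 17/6, Plünnecke-Ruzsa bound K³|A| ≈ 136.4722, |3A| = 29, inequality holds.


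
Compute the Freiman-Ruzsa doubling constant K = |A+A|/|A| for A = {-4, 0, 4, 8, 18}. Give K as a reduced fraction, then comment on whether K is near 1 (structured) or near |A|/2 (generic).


|A| = 5.
Compute A + A by enumerating all 25 pairs.
A + A = {-8, -4, 0, 4, 8, 12, 14, 16, 18, 22, 26, 36}, so |A + A| = 12.
K = |A + A| / |A| = 12/5 (already in lowest terms) ≈ 2.4000.
Reference: AP of size 5 gives K = 9/5 ≈ 1.8000; a fully generic set of size 5 gives K ≈ 3.0000.

|A| = 5, |A + A| = 12, K = 12/5.


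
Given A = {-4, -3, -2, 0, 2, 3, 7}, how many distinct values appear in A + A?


A + A = {a + a' : a, a' ∈ A}; |A| = 7.
General bounds: 2|A| - 1 ≤ |A + A| ≤ |A|(|A|+1)/2, i.e. 13 ≤ |A + A| ≤ 28.
Lower bound 2|A|-1 is attained iff A is an arithmetic progression.
Enumerate sums a + a' for a ≤ a' (symmetric, so this suffices):
a = -4: -4+-4=-8, -4+-3=-7, -4+-2=-6, -4+0=-4, -4+2=-2, -4+3=-1, -4+7=3
a = -3: -3+-3=-6, -3+-2=-5, -3+0=-3, -3+2=-1, -3+3=0, -3+7=4
a = -2: -2+-2=-4, -2+0=-2, -2+2=0, -2+3=1, -2+7=5
a = 0: 0+0=0, 0+2=2, 0+3=3, 0+7=7
a = 2: 2+2=4, 2+3=5, 2+7=9
a = 3: 3+3=6, 3+7=10
a = 7: 7+7=14
Distinct sums: {-8, -7, -6, -5, -4, -3, -2, -1, 0, 1, 2, 3, 4, 5, 6, 7, 9, 10, 14}
|A + A| = 19

|A + A| = 19


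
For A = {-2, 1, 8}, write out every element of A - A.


A - A = {a - a' : a, a' ∈ A}.
Compute a - a' for each ordered pair (a, a'):
a = -2: -2--2=0, -2-1=-3, -2-8=-10
a = 1: 1--2=3, 1-1=0, 1-8=-7
a = 8: 8--2=10, 8-1=7, 8-8=0
Collecting distinct values (and noting 0 appears from a-a):
A - A = {-10, -7, -3, 0, 3, 7, 10}
|A - A| = 7

A - A = {-10, -7, -3, 0, 3, 7, 10}


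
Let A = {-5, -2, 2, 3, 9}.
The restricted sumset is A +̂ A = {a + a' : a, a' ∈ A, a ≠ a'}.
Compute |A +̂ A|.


Restricted sumset: A +̂ A = {a + a' : a ∈ A, a' ∈ A, a ≠ a'}.
Equivalently, take A + A and drop any sum 2a that is achievable ONLY as a + a for a ∈ A (i.e. sums representable only with equal summands).
Enumerate pairs (a, a') with a < a' (symmetric, so each unordered pair gives one sum; this covers all a ≠ a'):
  -5 + -2 = -7
  -5 + 2 = -3
  -5 + 3 = -2
  -5 + 9 = 4
  -2 + 2 = 0
  -2 + 3 = 1
  -2 + 9 = 7
  2 + 3 = 5
  2 + 9 = 11
  3 + 9 = 12
Collected distinct sums: {-7, -3, -2, 0, 1, 4, 5, 7, 11, 12}
|A +̂ A| = 10
(Reference bound: |A +̂ A| ≥ 2|A| - 3 for |A| ≥ 2, with |A| = 5 giving ≥ 7.)

|A +̂ A| = 10


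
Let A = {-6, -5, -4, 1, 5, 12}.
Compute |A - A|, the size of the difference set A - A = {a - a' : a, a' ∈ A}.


A - A = {a - a' : a, a' ∈ A}; |A| = 6.
Bounds: 2|A|-1 ≤ |A - A| ≤ |A|² - |A| + 1, i.e. 11 ≤ |A - A| ≤ 31.
Note: 0 ∈ A - A always (from a - a). The set is symmetric: if d ∈ A - A then -d ∈ A - A.
Enumerate nonzero differences d = a - a' with a > a' (then include -d):
Positive differences: {1, 2, 4, 5, 6, 7, 9, 10, 11, 16, 17, 18}
Full difference set: {0} ∪ (positive diffs) ∪ (negative diffs).
|A - A| = 1 + 2·12 = 25 (matches direct enumeration: 25).

|A - A| = 25


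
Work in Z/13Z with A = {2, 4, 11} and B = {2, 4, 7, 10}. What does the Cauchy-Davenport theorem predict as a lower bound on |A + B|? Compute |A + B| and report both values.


Cauchy-Davenport: |A + B| ≥ min(p, |A| + |B| - 1) for A, B nonempty in Z/pZ.
|A| = 3, |B| = 4, p = 13.
CD lower bound = min(13, 3 + 4 - 1) = min(13, 6) = 6.
Compute A + B mod 13 directly:
a = 2: 2+2=4, 2+4=6, 2+7=9, 2+10=12
a = 4: 4+2=6, 4+4=8, 4+7=11, 4+10=1
a = 11: 11+2=0, 11+4=2, 11+7=5, 11+10=8
A + B = {0, 1, 2, 4, 5, 6, 8, 9, 11, 12}, so |A + B| = 10.
Verify: 10 ≥ 6? Yes ✓.

CD lower bound = 6, actual |A + B| = 10.


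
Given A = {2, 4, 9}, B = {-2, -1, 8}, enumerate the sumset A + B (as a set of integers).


A + B = {a + b : a ∈ A, b ∈ B}.
Enumerate all |A|·|B| = 3·3 = 9 pairs (a, b) and collect distinct sums.
a = 2: 2+-2=0, 2+-1=1, 2+8=10
a = 4: 4+-2=2, 4+-1=3, 4+8=12
a = 9: 9+-2=7, 9+-1=8, 9+8=17
Collecting distinct sums: A + B = {0, 1, 2, 3, 7, 8, 10, 12, 17}
|A + B| = 9

A + B = {0, 1, 2, 3, 7, 8, 10, 12, 17}


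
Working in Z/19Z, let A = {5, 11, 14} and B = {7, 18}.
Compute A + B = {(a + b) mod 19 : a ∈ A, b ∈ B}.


Work in Z/19Z: reduce every sum a + b modulo 19.
Enumerate all 6 pairs:
a = 5: 5+7=12, 5+18=4
a = 11: 11+7=18, 11+18=10
a = 14: 14+7=2, 14+18=13
Distinct residues collected: {2, 4, 10, 12, 13, 18}
|A + B| = 6 (out of 19 total residues).

A + B = {2, 4, 10, 12, 13, 18}


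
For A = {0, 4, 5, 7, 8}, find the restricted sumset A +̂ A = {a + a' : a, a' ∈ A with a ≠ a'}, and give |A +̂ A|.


Restricted sumset: A +̂ A = {a + a' : a ∈ A, a' ∈ A, a ≠ a'}.
Equivalently, take A + A and drop any sum 2a that is achievable ONLY as a + a for a ∈ A (i.e. sums representable only with equal summands).
Enumerate pairs (a, a') with a < a' (symmetric, so each unordered pair gives one sum; this covers all a ≠ a'):
  0 + 4 = 4
  0 + 5 = 5
  0 + 7 = 7
  0 + 8 = 8
  4 + 5 = 9
  4 + 7 = 11
  4 + 8 = 12
  5 + 7 = 12
  5 + 8 = 13
  7 + 8 = 15
Collected distinct sums: {4, 5, 7, 8, 9, 11, 12, 13, 15}
|A +̂ A| = 9
(Reference bound: |A +̂ A| ≥ 2|A| - 3 for |A| ≥ 2, with |A| = 5 giving ≥ 7.)

|A +̂ A| = 9


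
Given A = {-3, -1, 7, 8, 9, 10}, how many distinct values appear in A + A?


A + A = {a + a' : a, a' ∈ A}; |A| = 6.
General bounds: 2|A| - 1 ≤ |A + A| ≤ |A|(|A|+1)/2, i.e. 11 ≤ |A + A| ≤ 21.
Lower bound 2|A|-1 is attained iff A is an arithmetic progression.
Enumerate sums a + a' for a ≤ a' (symmetric, so this suffices):
a = -3: -3+-3=-6, -3+-1=-4, -3+7=4, -3+8=5, -3+9=6, -3+10=7
a = -1: -1+-1=-2, -1+7=6, -1+8=7, -1+9=8, -1+10=9
a = 7: 7+7=14, 7+8=15, 7+9=16, 7+10=17
a = 8: 8+8=16, 8+9=17, 8+10=18
a = 9: 9+9=18, 9+10=19
a = 10: 10+10=20
Distinct sums: {-6, -4, -2, 4, 5, 6, 7, 8, 9, 14, 15, 16, 17, 18, 19, 20}
|A + A| = 16

|A + A| = 16


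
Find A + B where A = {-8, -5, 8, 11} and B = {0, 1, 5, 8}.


A + B = {a + b : a ∈ A, b ∈ B}.
Enumerate all |A|·|B| = 4·4 = 16 pairs (a, b) and collect distinct sums.
a = -8: -8+0=-8, -8+1=-7, -8+5=-3, -8+8=0
a = -5: -5+0=-5, -5+1=-4, -5+5=0, -5+8=3
a = 8: 8+0=8, 8+1=9, 8+5=13, 8+8=16
a = 11: 11+0=11, 11+1=12, 11+5=16, 11+8=19
Collecting distinct sums: A + B = {-8, -7, -5, -4, -3, 0, 3, 8, 9, 11, 12, 13, 16, 19}
|A + B| = 14

A + B = {-8, -7, -5, -4, -3, 0, 3, 8, 9, 11, 12, 13, 16, 19}


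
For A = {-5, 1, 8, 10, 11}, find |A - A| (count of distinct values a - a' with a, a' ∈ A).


A - A = {a - a' : a, a' ∈ A}; |A| = 5.
Bounds: 2|A|-1 ≤ |A - A| ≤ |A|² - |A| + 1, i.e. 9 ≤ |A - A| ≤ 21.
Note: 0 ∈ A - A always (from a - a). The set is symmetric: if d ∈ A - A then -d ∈ A - A.
Enumerate nonzero differences d = a - a' with a > a' (then include -d):
Positive differences: {1, 2, 3, 6, 7, 9, 10, 13, 15, 16}
Full difference set: {0} ∪ (positive diffs) ∪ (negative diffs).
|A - A| = 1 + 2·10 = 21 (matches direct enumeration: 21).

|A - A| = 21


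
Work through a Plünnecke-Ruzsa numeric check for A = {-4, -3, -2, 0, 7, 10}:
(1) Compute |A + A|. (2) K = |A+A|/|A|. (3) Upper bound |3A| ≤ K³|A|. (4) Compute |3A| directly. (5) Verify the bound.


|A| = 6.
Step 1: Compute A + A by enumerating all 36 pairs.
A + A = {-8, -7, -6, -5, -4, -3, -2, 0, 3, 4, 5, 6, 7, 8, 10, 14, 17, 20}, so |A + A| = 18.
Step 2: Doubling constant K = |A + A|/|A| = 18/6 = 18/6 ≈ 3.0000.
Step 3: Plünnecke-Ruzsa gives |3A| ≤ K³·|A| = (3.0000)³ · 6 ≈ 162.0000.
Step 4: Compute 3A = A + A + A directly by enumerating all triples (a,b,c) ∈ A³; |3A| = 35.
Step 5: Check 35 ≤ 162.0000? Yes ✓.

K = 18/6, Plünnecke-Ruzsa bound K³|A| ≈ 162.0000, |3A| = 35, inequality holds.


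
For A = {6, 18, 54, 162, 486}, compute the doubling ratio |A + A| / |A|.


|A| = 5.
Compute A + A by enumerating all 25 pairs.
A + A = {12, 24, 36, 60, 72, 108, 168, 180, 216, 324, 492, 504, 540, 648, 972}, so |A + A| = 15.
K = |A + A| / |A| = 15/5 = 3/1 ≈ 3.0000.
Reference: AP of size 5 gives K = 9/5 ≈ 1.8000; a fully generic set of size 5 gives K ≈ 3.0000.

|A| = 5, |A + A| = 15, K = 15/5 = 3/1.


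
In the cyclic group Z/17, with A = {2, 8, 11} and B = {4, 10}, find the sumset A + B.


Work in Z/17Z: reduce every sum a + b modulo 17.
Enumerate all 6 pairs:
a = 2: 2+4=6, 2+10=12
a = 8: 8+4=12, 8+10=1
a = 11: 11+4=15, 11+10=4
Distinct residues collected: {1, 4, 6, 12, 15}
|A + B| = 5 (out of 17 total residues).

A + B = {1, 4, 6, 12, 15}


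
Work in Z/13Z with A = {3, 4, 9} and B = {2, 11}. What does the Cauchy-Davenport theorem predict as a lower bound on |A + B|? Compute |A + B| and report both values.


Cauchy-Davenport: |A + B| ≥ min(p, |A| + |B| - 1) for A, B nonempty in Z/pZ.
|A| = 3, |B| = 2, p = 13.
CD lower bound = min(13, 3 + 2 - 1) = min(13, 4) = 4.
Compute A + B mod 13 directly:
a = 3: 3+2=5, 3+11=1
a = 4: 4+2=6, 4+11=2
a = 9: 9+2=11, 9+11=7
A + B = {1, 2, 5, 6, 7, 11}, so |A + B| = 6.
Verify: 6 ≥ 4? Yes ✓.

CD lower bound = 4, actual |A + B| = 6.


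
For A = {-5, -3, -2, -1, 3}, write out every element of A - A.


A - A = {a - a' : a, a' ∈ A}.
Compute a - a' for each ordered pair (a, a'):
a = -5: -5--5=0, -5--3=-2, -5--2=-3, -5--1=-4, -5-3=-8
a = -3: -3--5=2, -3--3=0, -3--2=-1, -3--1=-2, -3-3=-6
a = -2: -2--5=3, -2--3=1, -2--2=0, -2--1=-1, -2-3=-5
a = -1: -1--5=4, -1--3=2, -1--2=1, -1--1=0, -1-3=-4
a = 3: 3--5=8, 3--3=6, 3--2=5, 3--1=4, 3-3=0
Collecting distinct values (and noting 0 appears from a-a):
A - A = {-8, -6, -5, -4, -3, -2, -1, 0, 1, 2, 3, 4, 5, 6, 8}
|A - A| = 15

A - A = {-8, -6, -5, -4, -3, -2, -1, 0, 1, 2, 3, 4, 5, 6, 8}


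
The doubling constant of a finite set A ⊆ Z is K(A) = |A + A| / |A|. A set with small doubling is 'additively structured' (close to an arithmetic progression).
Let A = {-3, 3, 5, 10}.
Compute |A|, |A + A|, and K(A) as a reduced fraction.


|A| = 4.
Compute A + A by enumerating all 16 pairs.
A + A = {-6, 0, 2, 6, 7, 8, 10, 13, 15, 20}, so |A + A| = 10.
K = |A + A| / |A| = 10/4 = 5/2 ≈ 2.5000.
Reference: AP of size 4 gives K = 7/4 ≈ 1.7500; a fully generic set of size 4 gives K ≈ 2.5000.

|A| = 4, |A + A| = 10, K = 10/4 = 5/2.


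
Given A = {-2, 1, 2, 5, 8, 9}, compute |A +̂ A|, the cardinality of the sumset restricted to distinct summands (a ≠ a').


Restricted sumset: A +̂ A = {a + a' : a ∈ A, a' ∈ A, a ≠ a'}.
Equivalently, take A + A and drop any sum 2a that is achievable ONLY as a + a for a ∈ A (i.e. sums representable only with equal summands).
Enumerate pairs (a, a') with a < a' (symmetric, so each unordered pair gives one sum; this covers all a ≠ a'):
  -2 + 1 = -1
  -2 + 2 = 0
  -2 + 5 = 3
  -2 + 8 = 6
  -2 + 9 = 7
  1 + 2 = 3
  1 + 5 = 6
  1 + 8 = 9
  1 + 9 = 10
  2 + 5 = 7
  2 + 8 = 10
  2 + 9 = 11
  5 + 8 = 13
  5 + 9 = 14
  8 + 9 = 17
Collected distinct sums: {-1, 0, 3, 6, 7, 9, 10, 11, 13, 14, 17}
|A +̂ A| = 11
(Reference bound: |A +̂ A| ≥ 2|A| - 3 for |A| ≥ 2, with |A| = 6 giving ≥ 9.)

|A +̂ A| = 11


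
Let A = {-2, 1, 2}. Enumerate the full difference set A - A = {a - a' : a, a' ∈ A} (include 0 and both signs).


A - A = {a - a' : a, a' ∈ A}.
Compute a - a' for each ordered pair (a, a'):
a = -2: -2--2=0, -2-1=-3, -2-2=-4
a = 1: 1--2=3, 1-1=0, 1-2=-1
a = 2: 2--2=4, 2-1=1, 2-2=0
Collecting distinct values (and noting 0 appears from a-a):
A - A = {-4, -3, -1, 0, 1, 3, 4}
|A - A| = 7

A - A = {-4, -3, -1, 0, 1, 3, 4}


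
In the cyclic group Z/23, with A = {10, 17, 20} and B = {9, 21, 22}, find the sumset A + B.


Work in Z/23Z: reduce every sum a + b modulo 23.
Enumerate all 9 pairs:
a = 10: 10+9=19, 10+21=8, 10+22=9
a = 17: 17+9=3, 17+21=15, 17+22=16
a = 20: 20+9=6, 20+21=18, 20+22=19
Distinct residues collected: {3, 6, 8, 9, 15, 16, 18, 19}
|A + B| = 8 (out of 23 total residues).

A + B = {3, 6, 8, 9, 15, 16, 18, 19}


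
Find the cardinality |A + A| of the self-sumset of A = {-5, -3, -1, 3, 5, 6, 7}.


A + A = {a + a' : a, a' ∈ A}; |A| = 7.
General bounds: 2|A| - 1 ≤ |A + A| ≤ |A|(|A|+1)/2, i.e. 13 ≤ |A + A| ≤ 28.
Lower bound 2|A|-1 is attained iff A is an arithmetic progression.
Enumerate sums a + a' for a ≤ a' (symmetric, so this suffices):
a = -5: -5+-5=-10, -5+-3=-8, -5+-1=-6, -5+3=-2, -5+5=0, -5+6=1, -5+7=2
a = -3: -3+-3=-6, -3+-1=-4, -3+3=0, -3+5=2, -3+6=3, -3+7=4
a = -1: -1+-1=-2, -1+3=2, -1+5=4, -1+6=5, -1+7=6
a = 3: 3+3=6, 3+5=8, 3+6=9, 3+7=10
a = 5: 5+5=10, 5+6=11, 5+7=12
a = 6: 6+6=12, 6+7=13
a = 7: 7+7=14
Distinct sums: {-10, -8, -6, -4, -2, 0, 1, 2, 3, 4, 5, 6, 8, 9, 10, 11, 12, 13, 14}
|A + A| = 19

|A + A| = 19


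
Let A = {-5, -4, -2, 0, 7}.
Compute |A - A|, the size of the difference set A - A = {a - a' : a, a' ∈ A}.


A - A = {a - a' : a, a' ∈ A}; |A| = 5.
Bounds: 2|A|-1 ≤ |A - A| ≤ |A|² - |A| + 1, i.e. 9 ≤ |A - A| ≤ 21.
Note: 0 ∈ A - A always (from a - a). The set is symmetric: if d ∈ A - A then -d ∈ A - A.
Enumerate nonzero differences d = a - a' with a > a' (then include -d):
Positive differences: {1, 2, 3, 4, 5, 7, 9, 11, 12}
Full difference set: {0} ∪ (positive diffs) ∪ (negative diffs).
|A - A| = 1 + 2·9 = 19 (matches direct enumeration: 19).

|A - A| = 19


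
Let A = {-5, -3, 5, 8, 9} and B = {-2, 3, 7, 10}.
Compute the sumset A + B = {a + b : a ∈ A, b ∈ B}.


A + B = {a + b : a ∈ A, b ∈ B}.
Enumerate all |A|·|B| = 5·4 = 20 pairs (a, b) and collect distinct sums.
a = -5: -5+-2=-7, -5+3=-2, -5+7=2, -5+10=5
a = -3: -3+-2=-5, -3+3=0, -3+7=4, -3+10=7
a = 5: 5+-2=3, 5+3=8, 5+7=12, 5+10=15
a = 8: 8+-2=6, 8+3=11, 8+7=15, 8+10=18
a = 9: 9+-2=7, 9+3=12, 9+7=16, 9+10=19
Collecting distinct sums: A + B = {-7, -5, -2, 0, 2, 3, 4, 5, 6, 7, 8, 11, 12, 15, 16, 18, 19}
|A + B| = 17

A + B = {-7, -5, -2, 0, 2, 3, 4, 5, 6, 7, 8, 11, 12, 15, 16, 18, 19}


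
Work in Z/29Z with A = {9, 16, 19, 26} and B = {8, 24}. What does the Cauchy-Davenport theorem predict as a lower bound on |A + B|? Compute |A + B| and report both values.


Cauchy-Davenport: |A + B| ≥ min(p, |A| + |B| - 1) for A, B nonempty in Z/pZ.
|A| = 4, |B| = 2, p = 29.
CD lower bound = min(29, 4 + 2 - 1) = min(29, 5) = 5.
Compute A + B mod 29 directly:
a = 9: 9+8=17, 9+24=4
a = 16: 16+8=24, 16+24=11
a = 19: 19+8=27, 19+24=14
a = 26: 26+8=5, 26+24=21
A + B = {4, 5, 11, 14, 17, 21, 24, 27}, so |A + B| = 8.
Verify: 8 ≥ 5? Yes ✓.

CD lower bound = 5, actual |A + B| = 8.


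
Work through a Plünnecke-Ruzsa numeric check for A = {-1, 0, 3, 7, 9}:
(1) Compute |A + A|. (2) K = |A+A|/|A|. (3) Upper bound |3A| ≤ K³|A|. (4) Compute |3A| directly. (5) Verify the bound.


|A| = 5.
Step 1: Compute A + A by enumerating all 25 pairs.
A + A = {-2, -1, 0, 2, 3, 6, 7, 8, 9, 10, 12, 14, 16, 18}, so |A + A| = 14.
Step 2: Doubling constant K = |A + A|/|A| = 14/5 = 14/5 ≈ 2.8000.
Step 3: Plünnecke-Ruzsa gives |3A| ≤ K³·|A| = (2.8000)³ · 5 ≈ 109.7600.
Step 4: Compute 3A = A + A + A directly by enumerating all triples (a,b,c) ∈ A³; |3A| = 26.
Step 5: Check 26 ≤ 109.7600? Yes ✓.

K = 14/5, Plünnecke-Ruzsa bound K³|A| ≈ 109.7600, |3A| = 26, inequality holds.


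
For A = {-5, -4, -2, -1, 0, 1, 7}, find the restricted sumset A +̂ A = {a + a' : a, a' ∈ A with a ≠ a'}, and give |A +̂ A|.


Restricted sumset: A +̂ A = {a + a' : a ∈ A, a' ∈ A, a ≠ a'}.
Equivalently, take A + A and drop any sum 2a that is achievable ONLY as a + a for a ∈ A (i.e. sums representable only with equal summands).
Enumerate pairs (a, a') with a < a' (symmetric, so each unordered pair gives one sum; this covers all a ≠ a'):
  -5 + -4 = -9
  -5 + -2 = -7
  -5 + -1 = -6
  -5 + 0 = -5
  -5 + 1 = -4
  -5 + 7 = 2
  -4 + -2 = -6
  -4 + -1 = -5
  -4 + 0 = -4
  -4 + 1 = -3
  -4 + 7 = 3
  -2 + -1 = -3
  -2 + 0 = -2
  -2 + 1 = -1
  -2 + 7 = 5
  -1 + 0 = -1
  -1 + 1 = 0
  -1 + 7 = 6
  0 + 1 = 1
  0 + 7 = 7
  1 + 7 = 8
Collected distinct sums: {-9, -7, -6, -5, -4, -3, -2, -1, 0, 1, 2, 3, 5, 6, 7, 8}
|A +̂ A| = 16
(Reference bound: |A +̂ A| ≥ 2|A| - 3 for |A| ≥ 2, with |A| = 7 giving ≥ 11.)

|A +̂ A| = 16


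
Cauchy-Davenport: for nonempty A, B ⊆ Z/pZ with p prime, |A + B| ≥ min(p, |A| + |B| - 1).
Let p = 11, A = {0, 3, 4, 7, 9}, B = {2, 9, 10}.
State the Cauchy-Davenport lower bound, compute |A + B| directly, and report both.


Cauchy-Davenport: |A + B| ≥ min(p, |A| + |B| - 1) for A, B nonempty in Z/pZ.
|A| = 5, |B| = 3, p = 11.
CD lower bound = min(11, 5 + 3 - 1) = min(11, 7) = 7.
Compute A + B mod 11 directly:
a = 0: 0+2=2, 0+9=9, 0+10=10
a = 3: 3+2=5, 3+9=1, 3+10=2
a = 4: 4+2=6, 4+9=2, 4+10=3
a = 7: 7+2=9, 7+9=5, 7+10=6
a = 9: 9+2=0, 9+9=7, 9+10=8
A + B = {0, 1, 2, 3, 5, 6, 7, 8, 9, 10}, so |A + B| = 10.
Verify: 10 ≥ 7? Yes ✓.

CD lower bound = 7, actual |A + B| = 10.


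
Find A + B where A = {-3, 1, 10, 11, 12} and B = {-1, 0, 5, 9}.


A + B = {a + b : a ∈ A, b ∈ B}.
Enumerate all |A|·|B| = 5·4 = 20 pairs (a, b) and collect distinct sums.
a = -3: -3+-1=-4, -3+0=-3, -3+5=2, -3+9=6
a = 1: 1+-1=0, 1+0=1, 1+5=6, 1+9=10
a = 10: 10+-1=9, 10+0=10, 10+5=15, 10+9=19
a = 11: 11+-1=10, 11+0=11, 11+5=16, 11+9=20
a = 12: 12+-1=11, 12+0=12, 12+5=17, 12+9=21
Collecting distinct sums: A + B = {-4, -3, 0, 1, 2, 6, 9, 10, 11, 12, 15, 16, 17, 19, 20, 21}
|A + B| = 16

A + B = {-4, -3, 0, 1, 2, 6, 9, 10, 11, 12, 15, 16, 17, 19, 20, 21}
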